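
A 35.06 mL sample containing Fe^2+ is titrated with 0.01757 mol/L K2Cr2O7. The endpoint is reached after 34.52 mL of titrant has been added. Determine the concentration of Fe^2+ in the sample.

0.104 M

n(K2Cr2O7) = 0.01757 x 0.03452 = 0.0006065 mol.
From the balanced equation, 1 mol K2Cr2O7 reacts with 6 mol Fe^2+, so n(Fe^2+) = 0.0006065 x 6/1 = 0.003639 mol.
[Fe^2+] = 0.003639 / 0.03506 L = 0.104 M.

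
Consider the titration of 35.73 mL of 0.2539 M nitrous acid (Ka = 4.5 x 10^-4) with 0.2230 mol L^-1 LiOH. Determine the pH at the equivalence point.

n(HNO2) = 0.2539 x 0.03573 = 0.009072 mol; V(LiOH) at equivalence = 0.009072/0.2230 = 0.04068 L.
At equivalence all the acid is converted to NO2-; total volume = 0.03573 + 0.04068 = 0.07641 L, so [NO2-] = 0.009072/0.07641 = 0.1187 M.
Kb = Kw/Ka = 1.0e-14 / 4.5 x 10^-4 = 2.22e-11.
[OH^-] = sqrt(Kb x [NO2-]) = sqrt(2.22e-11 x 0.1187) = 1.62e-6 M.
pOH = 5.79, so pH = 14.00 - 5.79 = 8.21.

8.21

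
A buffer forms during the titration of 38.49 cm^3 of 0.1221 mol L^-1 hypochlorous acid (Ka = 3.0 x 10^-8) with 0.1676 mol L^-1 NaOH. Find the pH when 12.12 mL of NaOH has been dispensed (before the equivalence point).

Initial n(HClO) = 0.1221 x 0.03849 = 0.004700 mol.
n(NaOH) added = 0.1676 x 0.01212 = 0.002031 mol, converting that many moles of HClO to ClO-.
Remaining n(HClO) = 0.002668 mol; n(ClO-) = 0.002031 mol.
By Henderson-Hasselbalch, pH = pKa + log([A^-]/[HA]) = 7.52 + log(0.002031/0.002668) = 7.52 + (-0.12) = 7.40.

7.40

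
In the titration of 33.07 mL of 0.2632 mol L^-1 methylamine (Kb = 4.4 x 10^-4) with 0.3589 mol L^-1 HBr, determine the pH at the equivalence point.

n(CH3NH2) = 0.2632 x 0.03307 = 0.008704 mol; V(HBr) at equivalence = 0.008704/0.3589 = 0.02425 L.
At equivalence the base is fully converted to CH3NH3+; total volume = 0.05732 L, so [CH3NH3+] = 0.008704/0.05732 = 0.1518 M.
Ka(CH3NH3+) = Kw/Kb = 1.0e-14 / 4.4 x 10^-4 = 2.27e-11.
[H^+] = sqrt(Ka x [CH3NH3+]) = sqrt(2.27e-11 x 0.1518) = 1.86e-6 M.
pH = -log(1.86e-6) = 5.73.

5.73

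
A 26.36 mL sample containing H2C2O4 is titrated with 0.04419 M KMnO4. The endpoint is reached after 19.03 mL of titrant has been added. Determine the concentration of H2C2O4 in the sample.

n(KMnO4) = 0.04419 x 0.01903 = 0.0008409 mol.
From the balanced equation, 2 mol KMnO4 reacts with 5 mol H2C2O4, so n(H2C2O4) = 0.0008409 x 5/2 = 0.002102 mol.
[H2C2O4] = 0.002102 / 0.02636 L = 0.0798 M.

0.0798 M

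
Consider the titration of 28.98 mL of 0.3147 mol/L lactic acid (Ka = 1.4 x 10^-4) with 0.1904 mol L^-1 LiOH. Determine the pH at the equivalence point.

n(HC3H5O3) = 0.3147 x 0.02898 = 0.009120 mol; V(LiOH) at equivalence = 0.009120/0.1904 = 0.04790 L.
At equivalence all the acid is converted to C3H5O3-; total volume = 0.02898 + 0.04790 = 0.07688 L, so [C3H5O3-] = 0.009120/0.07688 = 0.1186 M.
Kb = Kw/Ka = 1.0e-14 / 1.4 x 10^-4 = 7.14e-11.
[OH^-] = sqrt(Kb x [C3H5O3-]) = sqrt(7.14e-11 x 0.1186) = 2.91e-6 M.
pOH = 5.54, so pH = 14.00 - 5.54 = 8.46.

8.46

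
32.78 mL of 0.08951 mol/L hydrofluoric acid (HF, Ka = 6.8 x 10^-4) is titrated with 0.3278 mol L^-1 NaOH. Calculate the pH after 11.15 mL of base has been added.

n(acid) = 0.08951 x 0.03278 = 0.002934 mol; n(NaOH) added = 0.3278 x 0.01115 = 0.003655 mol.
Base is in excess by 0.003655 - 0.002934 = 0.0007208 mol in a total volume of 0.04393 L.
[OH^-] = 0.0007208/0.04393 = 0.01641 M, so pOH = 1.78 and pH = 14.00 - 1.78 = 12.22.

12.22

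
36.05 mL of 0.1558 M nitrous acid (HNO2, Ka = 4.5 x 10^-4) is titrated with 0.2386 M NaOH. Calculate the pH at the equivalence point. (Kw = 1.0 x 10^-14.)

n(HNO2) = 0.1558 x 0.03605 = 0.005617 mol; V(NaOH) at equivalence = 0.005617/0.2386 = 0.02354 L.
At equivalence all the acid is converted to NO2-; total volume = 0.03605 + 0.02354 = 0.05959 L, so [NO2-] = 0.005617/0.05959 = 0.09425 M.
Kb = Kw/Ka = 1.0e-14 / 4.5 x 10^-4 = 2.22e-11.
[OH^-] = sqrt(Kb x [NO2-]) = sqrt(2.22e-11 x 0.09425) = 1.45e-6 M.
pOH = 5.84, so pH = 14.00 - 5.84 = 8.16.

8.16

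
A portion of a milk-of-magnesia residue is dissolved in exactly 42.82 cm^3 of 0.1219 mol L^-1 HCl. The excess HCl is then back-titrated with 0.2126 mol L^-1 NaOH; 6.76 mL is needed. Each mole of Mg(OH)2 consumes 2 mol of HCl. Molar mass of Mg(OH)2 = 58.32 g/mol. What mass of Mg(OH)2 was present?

Total n(HCl) added = 0.1219 x 0.04282 = 0.005220 mol.
n(NaOH) used = 0.2126 x 0.006760 = 0.001437 mol, which equals the excess n(HCl).
So n(HCl) consumed by the sample = 0.005220 - 0.001437 = 0.003783 mol.
n(Mg(OH)2) = 0.003783 / 2 = 0.001891 mol.
mass = 0.001891 mol x 58.32 g/mol = 0.110 g.

0.110 g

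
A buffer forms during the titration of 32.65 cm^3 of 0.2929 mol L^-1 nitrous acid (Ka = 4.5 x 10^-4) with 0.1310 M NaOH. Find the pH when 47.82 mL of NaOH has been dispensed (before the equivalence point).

3.63

Initial n(HNO2) = 0.2929 x 0.03265 = 0.009563 mol.
n(NaOH) added = 0.1310 x 0.04782 = 0.006264 mol, converting that many moles of HNO2 to NO2-.
Remaining n(HNO2) = 0.003299 mol; n(NO2-) = 0.006264 mol.
By Henderson-Hasselbalch, pH = pKa + log([A^-]/[HA]) = 3.35 + log(0.006264/0.003299) = 3.35 + (+0.28) = 3.63.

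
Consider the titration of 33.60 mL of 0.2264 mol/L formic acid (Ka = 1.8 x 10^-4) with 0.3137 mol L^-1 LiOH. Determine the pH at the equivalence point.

n(HCOOH) = 0.2264 x 0.03360 = 0.007607 mol; V(LiOH) at equivalence = 0.007607/0.3137 = 0.02425 L.
At equivalence all the acid is converted to HCOO-; total volume = 0.03360 + 0.02425 = 0.05785 L, so [HCOO-] = 0.007607/0.05785 = 0.1315 M.
Kb = Kw/Ka = 1.0e-14 / 1.8 x 10^-4 = 5.56e-11.
[OH^-] = sqrt(Kb x [HCOO-]) = sqrt(5.56e-11 x 0.1315) = 2.70e-6 M.
pOH = 5.57, so pH = 14.00 - 5.57 = 8.43.

8.43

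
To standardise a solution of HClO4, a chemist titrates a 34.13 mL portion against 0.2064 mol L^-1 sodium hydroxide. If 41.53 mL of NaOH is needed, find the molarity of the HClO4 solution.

0.251 M

n(NaOH) delivered = 0.2064 x 0.04153 = 0.008572 mol.
For a 1:1 reaction, n(HClO4) = 0.008572 mol.
[HClO4] = 0.008572 mol / 0.03413 L = 0.251 M.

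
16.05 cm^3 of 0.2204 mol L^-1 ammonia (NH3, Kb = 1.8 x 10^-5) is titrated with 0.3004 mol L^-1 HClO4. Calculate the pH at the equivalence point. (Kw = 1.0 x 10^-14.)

5.08

n(NH3) = 0.2204 x 0.01605 = 0.003537 mol; V(HClO4) at equivalence = 0.003537/0.3004 = 0.01178 L.
At equivalence the base is fully converted to NH4+; total volume = 0.02783 L, so [NH4+] = 0.003537/0.02783 = 0.1271 M.
Ka(NH4+) = Kw/Kb = 1.0e-14 / 1.8 x 10^-5 = 5.56e-10.
[H^+] = sqrt(Ka x [NH4+]) = sqrt(5.56e-10 x 0.1271) = 8.40e-6 M.
pH = -log(8.40e-6) = 5.08.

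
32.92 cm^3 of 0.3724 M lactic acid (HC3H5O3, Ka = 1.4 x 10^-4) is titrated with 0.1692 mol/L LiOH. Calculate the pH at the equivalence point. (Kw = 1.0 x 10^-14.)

8.46

n(HC3H5O3) = 0.3724 x 0.03292 = 0.01226 mol; V(LiOH) at equivalence = 0.01226/0.1692 = 0.07246 L.
At equivalence all the acid is converted to C3H5O3-; total volume = 0.03292 + 0.07246 = 0.1054 L, so [C3H5O3-] = 0.01226/0.1054 = 0.1163 M.
Kb = Kw/Ka = 1.0e-14 / 1.4 x 10^-4 = 7.14e-11.
[OH^-] = sqrt(Kb x [C3H5O3-]) = sqrt(7.14e-11 x 0.1163) = 2.88e-6 M.
pOH = 5.54, so pH = 14.00 - 5.54 = 8.46.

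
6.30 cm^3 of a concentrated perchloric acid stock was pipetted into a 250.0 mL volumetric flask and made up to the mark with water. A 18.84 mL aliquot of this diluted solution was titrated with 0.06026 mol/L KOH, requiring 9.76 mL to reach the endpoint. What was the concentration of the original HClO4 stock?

1.24 M

n(KOH) = 0.06026 x 0.009760 = 0.0005881 mol.
n(HClO4) in the aliquot = 0.0005881 mol.
[diluted HClO4] = 0.0005881 / 0.01884 = 0.03122 M.
Dilution factor = 250.0/6.300 = 39.68, so [stock] = 0.03122 x 39.68 = 1.24 M.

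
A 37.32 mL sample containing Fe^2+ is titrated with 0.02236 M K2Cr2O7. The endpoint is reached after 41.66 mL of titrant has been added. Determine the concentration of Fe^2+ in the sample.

n(K2Cr2O7) = 0.02236 x 0.04166 = 0.0009315 mol.
From the balanced equation, 1 mol K2Cr2O7 reacts with 6 mol Fe^2+, so n(Fe^2+) = 0.0009315 x 6/1 = 0.005589 mol.
[Fe^2+] = 0.005589 / 0.03732 L = 0.150 M.

0.150 M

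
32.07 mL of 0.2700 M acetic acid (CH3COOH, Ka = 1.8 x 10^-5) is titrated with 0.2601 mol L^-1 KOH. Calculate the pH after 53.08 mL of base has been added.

12.78

n(acid) = 0.2700 x 0.03207 = 0.008659 mol; n(KOH) added = 0.2601 x 0.05308 = 0.01381 mol.
Base is in excess by 0.01381 - 0.008659 = 0.005147 mol in a total volume of 0.08515 L.
[OH^-] = 0.005147/0.08515 = 0.06045 M, so pOH = 1.22 and pH = 14.00 - 1.22 = 12.78.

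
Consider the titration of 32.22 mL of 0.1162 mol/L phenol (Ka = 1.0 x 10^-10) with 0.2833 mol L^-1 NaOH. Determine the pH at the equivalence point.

n(C6H5OH) = 0.1162 x 0.03222 = 0.003744 mol; V(NaOH) at equivalence = 0.003744/0.2833 = 0.01322 L.
At equivalence all the acid is converted to C6H5O-; total volume = 0.03222 + 0.01322 = 0.04544 L, so [C6H5O-] = 0.003744/0.04544 = 0.08240 M.
Kb = Kw/Ka = 1.0e-14 / 1.0 x 10^-10 = 0.000100.
[OH^-] = sqrt(Kb x [C6H5O-]) = sqrt(0.000100 x 0.08240) = 0.00287 M.
pOH = 2.54, so pH = 14.00 - 2.54 = 11.46.

11.46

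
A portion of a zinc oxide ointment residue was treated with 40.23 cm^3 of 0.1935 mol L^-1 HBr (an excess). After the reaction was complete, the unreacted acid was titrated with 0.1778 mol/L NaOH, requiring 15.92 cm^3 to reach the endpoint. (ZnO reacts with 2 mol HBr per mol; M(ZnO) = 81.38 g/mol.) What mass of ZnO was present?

0.202 g

Total n(HBr) added = 0.1935 x 0.04023 = 0.007785 mol.
n(NaOH) used = 0.1778 x 0.01592 = 0.002831 mol, which equals the excess n(HBr).
So n(HBr) consumed by the sample = 0.007785 - 0.002831 = 0.004954 mol.
n(ZnO) = 0.004954 / 2 = 0.002477 mol.
mass = 0.002477 mol x 81.38 g/mol = 0.202 g.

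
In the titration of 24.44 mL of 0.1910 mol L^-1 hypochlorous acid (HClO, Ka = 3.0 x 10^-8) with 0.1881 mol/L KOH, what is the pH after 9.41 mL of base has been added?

7.31

Initial n(HClO) = 0.1910 x 0.02444 = 0.004668 mol.
n(KOH) added = 0.1881 x 0.009410 = 0.001770 mol, converting that many moles of HClO to ClO-.
Remaining n(HClO) = 0.002898 mol; n(ClO-) = 0.001770 mol.
By Henderson-Hasselbalch, pH = pKa + log([A^-]/[HA]) = 7.52 + log(0.001770/0.002898) = 7.52 + (-0.21) = 7.31.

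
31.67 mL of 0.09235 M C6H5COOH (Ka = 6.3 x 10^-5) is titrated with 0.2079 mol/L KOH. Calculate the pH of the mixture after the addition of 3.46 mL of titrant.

3.71

Initial n(C6H5COOH) = 0.09235 x 0.03167 = 0.002925 mol.
n(KOH) added = 0.2079 x 0.003460 = 0.0007193 mol, converting that many moles of C6H5COOH to C6H5COO-.
Remaining n(C6H5COOH) = 0.002205 mol; n(C6H5COO-) = 0.0007193 mol.
By Henderson-Hasselbalch, pH = pKa + log([A^-]/[HA]) = 4.20 + log(0.0007193/0.002205) = 4.20 + (-0.49) = 3.71.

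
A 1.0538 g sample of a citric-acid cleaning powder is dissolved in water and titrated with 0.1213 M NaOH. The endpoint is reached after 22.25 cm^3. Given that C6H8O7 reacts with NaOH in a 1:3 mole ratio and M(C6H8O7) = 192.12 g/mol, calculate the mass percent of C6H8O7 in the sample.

n(NaOH) = 0.1213 x 0.02225 = 0.002699 mol.
n(C6H8O7) = 0.002699 / 3 = 0.0008996 mol.
mass of C6H8O7 = 0.0008996 x 192.12 = 0.1728 g.
% purity = 0.1728 / 1.0538 x 100 = 16.4%.

16.4%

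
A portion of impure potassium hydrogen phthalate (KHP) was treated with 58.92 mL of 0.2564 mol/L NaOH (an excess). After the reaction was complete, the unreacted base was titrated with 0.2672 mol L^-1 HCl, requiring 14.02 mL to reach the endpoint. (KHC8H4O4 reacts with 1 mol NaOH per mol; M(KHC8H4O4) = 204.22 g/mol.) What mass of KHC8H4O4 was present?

2.32 g

Total n(NaOH) added = 0.2564 x 0.05892 = 0.01511 mol.
n(HCl) used = 0.2672 x 0.01402 = 0.003746 mol, which equals the excess n(NaOH).
So n(NaOH) consumed by the sample = 0.01511 - 0.003746 = 0.01136 mol.
n(KHC8H4O4) = 0.01136 / 1 = 0.01136 mol.
mass = 0.01136 mol x 204.22 g/mol = 2.32 g.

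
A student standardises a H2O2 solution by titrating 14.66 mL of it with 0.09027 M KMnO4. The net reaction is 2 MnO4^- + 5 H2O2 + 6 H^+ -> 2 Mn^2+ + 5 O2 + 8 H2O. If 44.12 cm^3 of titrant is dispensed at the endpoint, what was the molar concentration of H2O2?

n(KMnO4) = 0.09027 x 0.04412 = 0.003983 mol.
From the balanced equation, 2 mol KMnO4 reacts with 5 mol H2O2, so n(H2O2) = 0.003983 x 5/2 = 0.009957 mol.
[H2O2] = 0.009957 / 0.01466 L = 0.679 M.

0.679 M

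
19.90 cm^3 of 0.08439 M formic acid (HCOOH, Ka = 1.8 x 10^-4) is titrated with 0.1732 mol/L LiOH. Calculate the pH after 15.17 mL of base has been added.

n(acid) = 0.08439 x 0.01990 = 0.001679 mol; n(LiOH) added = 0.1732 x 0.01517 = 0.002627 mol.
Base is in excess by 0.002627 - 0.001679 = 0.0009481 mol in a total volume of 0.03507 L.
[OH^-] = 0.0009481/0.03507 = 0.02703 M, so pOH = 1.57 and pH = 14.00 - 1.57 = 12.43.

12.43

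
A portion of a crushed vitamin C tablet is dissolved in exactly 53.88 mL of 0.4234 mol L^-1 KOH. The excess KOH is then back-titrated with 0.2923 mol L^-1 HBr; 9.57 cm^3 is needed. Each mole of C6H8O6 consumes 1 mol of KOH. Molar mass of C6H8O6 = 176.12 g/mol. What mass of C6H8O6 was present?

Total n(KOH) added = 0.4234 x 0.05388 = 0.02281 mol.
n(HBr) used = 0.2923 x 0.009570 = 0.002797 mol, which equals the excess n(KOH).
So n(KOH) consumed by the sample = 0.02281 - 0.002797 = 0.02002 mol.
n(C6H8O6) = 0.02002 / 1 = 0.02002 mol.
mass = 0.02002 mol x 176.12 g/mol = 3.53 g.

3.53 g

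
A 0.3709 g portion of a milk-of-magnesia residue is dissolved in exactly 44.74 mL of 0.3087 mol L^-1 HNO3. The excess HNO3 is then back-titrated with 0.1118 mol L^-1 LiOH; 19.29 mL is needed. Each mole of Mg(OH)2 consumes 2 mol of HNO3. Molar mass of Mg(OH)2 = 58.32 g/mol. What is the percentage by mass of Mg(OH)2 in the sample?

Total n(HNO3) added = 0.3087 x 0.04474 = 0.01381 mol.
n(LiOH) used = 0.1118 x 0.01929 = 0.002157 mol, which equals the excess n(HNO3).
So n(HNO3) consumed by the sample = 0.01381 - 0.002157 = 0.01165 mol.
n(Mg(OH)2) = 0.01165 / 2 = 0.005827 mol.
mass Mg(OH)2 = 0.005827 x 58.32 = 0.3398 g, so %Mg(OH)2 = 0.3398/0.3709 x 100 = 91.6%.

91.6%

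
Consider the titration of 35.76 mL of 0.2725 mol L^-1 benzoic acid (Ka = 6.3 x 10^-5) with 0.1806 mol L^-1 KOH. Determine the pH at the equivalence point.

8.62

n(C6H5COOH) = 0.2725 x 0.03576 = 0.009745 mol; V(KOH) at equivalence = 0.009745/0.1806 = 0.05396 L.
At equivalence all the acid is converted to C6H5COO-; total volume = 0.03576 + 0.05396 = 0.08972 L, so [C6H5COO-] = 0.009745/0.08972 = 0.1086 M.
Kb = Kw/Ka = 1.0e-14 / 6.3 x 10^-5 = 1.59e-10.
[OH^-] = sqrt(Kb x [C6H5COO-]) = sqrt(1.59e-10 x 0.1086) = 4.15e-6 M.
pOH = 5.38, so pH = 14.00 - 5.38 = 8.62.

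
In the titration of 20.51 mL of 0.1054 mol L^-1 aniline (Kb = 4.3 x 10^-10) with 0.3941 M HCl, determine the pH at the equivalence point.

2.86

n(C6H5NH2) = 0.1054 x 0.02051 = 0.002162 mol; V(HCl) at equivalence = 0.002162/0.3941 = 0.005485 L.
At equivalence the base is fully converted to C6H5NH3+; total volume = 0.02600 L, so [C6H5NH3+] = 0.002162/0.02600 = 0.08316 M.
Ka(C6H5NH3+) = Kw/Kb = 1.0e-14 / 4.3 x 10^-10 = 2.33e-5.
[H^+] = sqrt(Ka x [C6H5NH3+]) = sqrt(2.33e-5 x 0.08316) = 0.00139 M.
pH = -log(0.00139) = 2.86.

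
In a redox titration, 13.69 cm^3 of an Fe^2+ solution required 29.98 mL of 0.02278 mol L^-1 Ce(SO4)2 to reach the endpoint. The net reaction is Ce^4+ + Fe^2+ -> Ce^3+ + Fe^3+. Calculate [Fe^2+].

0.0499 M

n(Ce(SO4)2) = 0.02278 x 0.02998 = 0.0006829 mol.
From the balanced equation, 1 mol Ce(SO4)2 reacts with 1 mol Fe^2+, so n(Fe^2+) = 0.0006829 x 1/1 = 0.0006829 mol.
[Fe^2+] = 0.0006829 / 0.01369 L = 0.0499 M.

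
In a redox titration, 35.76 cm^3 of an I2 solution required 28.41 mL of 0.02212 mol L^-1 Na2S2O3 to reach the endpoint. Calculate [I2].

n(Na2S2O3) = 0.02212 x 0.02841 = 0.0006284 mol.
From the balanced equation, 2 mol Na2S2O3 reacts with 1 mol I2, so n(I2) = 0.0006284 x 1/2 = 0.0003142 mol.
[I2] = 0.0003142 / 0.03576 L = 0.00879 M.

0.00879 M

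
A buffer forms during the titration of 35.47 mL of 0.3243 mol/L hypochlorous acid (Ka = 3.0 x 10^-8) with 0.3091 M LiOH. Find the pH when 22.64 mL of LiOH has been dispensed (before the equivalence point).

7.71

Initial n(HClO) = 0.3243 x 0.03547 = 0.01150 mol.
n(LiOH) added = 0.3091 x 0.02264 = 0.006998 mol, converting that many moles of HClO to ClO-.
Remaining n(HClO) = 0.004505 mol; n(ClO-) = 0.006998 mol.
By Henderson-Hasselbalch, pH = pKa + log([A^-]/[HA]) = 7.52 + log(0.006998/0.004505) = 7.52 + (+0.19) = 7.71.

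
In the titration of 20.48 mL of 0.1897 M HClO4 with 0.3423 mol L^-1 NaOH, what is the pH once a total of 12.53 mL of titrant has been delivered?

n(acid) = 0.1897 x 0.02048 = 0.003885 mol; n(NaOH) added = 0.3423 x 0.01253 = 0.004289 mol.
Base is in excess by 0.004289 - 0.003885 = 0.0004040 mol in a total volume of 0.03301 L.
[OH^-] = 0.0004040/0.03301 = 0.01224 M, so pOH = 1.91 and pH = 14.00 - 1.91 = 12.09.

12.09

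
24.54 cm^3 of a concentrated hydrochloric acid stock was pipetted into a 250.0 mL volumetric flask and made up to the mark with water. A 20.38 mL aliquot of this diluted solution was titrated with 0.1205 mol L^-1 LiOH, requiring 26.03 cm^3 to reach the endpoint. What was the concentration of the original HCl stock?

1.57 M

n(LiOH) = 0.1205 x 0.02603 = 0.003137 mol.
n(HCl) in the aliquot = 0.003137 mol.
[diluted HCl] = 0.003137 / 0.02038 = 0.1539 M.
Dilution factor = 250.0/24.54 = 10.19, so [stock] = 0.1539 x 10.19 = 1.57 M.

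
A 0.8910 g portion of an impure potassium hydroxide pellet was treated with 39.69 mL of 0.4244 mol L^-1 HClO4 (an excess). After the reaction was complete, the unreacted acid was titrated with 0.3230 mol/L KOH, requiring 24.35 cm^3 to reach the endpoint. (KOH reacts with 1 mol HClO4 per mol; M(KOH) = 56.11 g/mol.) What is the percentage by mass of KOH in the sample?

Total n(HClO4) added = 0.4244 x 0.03969 = 0.01684 mol.
n(KOH) used = 0.3230 x 0.02435 = 0.007865 mol, which equals the excess n(HClO4).
So n(HClO4) consumed by the sample = 0.01684 - 0.007865 = 0.008979 mol.
n(KOH) = 0.008979 / 1 = 0.008979 mol.
mass KOH = 0.008979 x 56.11 = 0.5038 g, so %KOH = 0.5038/0.8910 x 100 = 56.5%.

56.5%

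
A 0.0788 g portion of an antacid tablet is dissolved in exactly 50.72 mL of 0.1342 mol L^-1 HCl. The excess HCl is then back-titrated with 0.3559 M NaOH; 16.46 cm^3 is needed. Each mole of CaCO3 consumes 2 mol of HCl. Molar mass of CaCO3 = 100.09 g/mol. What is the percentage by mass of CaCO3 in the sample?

Total n(HCl) added = 0.1342 x 0.05072 = 0.006807 mol.
n(NaOH) used = 0.3559 x 0.01646 = 0.005858 mol, which equals the excess n(HCl).
So n(HCl) consumed by the sample = 0.006807 - 0.005858 = 0.0009485 mol.
n(CaCO3) = 0.0009485 / 2 = 0.0004743 mol.
mass CaCO3 = 0.0004743 x 100.09 = 0.04747 g, so %CaCO3 = 0.04747/0.0788 x 100 = 60.2%.

60.2%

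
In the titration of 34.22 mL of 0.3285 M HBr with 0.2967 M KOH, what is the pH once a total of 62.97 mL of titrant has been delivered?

n(acid) = 0.3285 x 0.03422 = 0.01124 mol; n(KOH) added = 0.2967 x 0.06297 = 0.01868 mol.
Base is in excess by 0.01868 - 0.01124 = 0.007442 mol in a total volume of 0.09719 L.
[OH^-] = 0.007442/0.09719 = 0.07657 M, so pOH = 1.12 and pH = 14.00 - 1.12 = 12.88.

12.88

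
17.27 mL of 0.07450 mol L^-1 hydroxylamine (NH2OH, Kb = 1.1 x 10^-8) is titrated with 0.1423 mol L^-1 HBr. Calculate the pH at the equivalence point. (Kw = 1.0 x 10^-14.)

n(NH2OH) = 0.07450 x 0.01727 = 0.001287 mol; V(HBr) at equivalence = 0.001287/0.1423 = 0.009042 L.
At equivalence the base is fully converted to NH3OH+; total volume = 0.02631 L, so [NH3OH+] = 0.001287/0.02631 = 0.04890 M.
Ka(NH3OH+) = Kw/Kb = 1.0e-14 / 1.1 x 10^-8 = 9.09e-7.
[H^+] = sqrt(Ka x [NH3OH+]) = sqrt(9.09e-7 x 0.04890) = 0.000211 M.
pH = -log(0.000211) = 3.68.

3.68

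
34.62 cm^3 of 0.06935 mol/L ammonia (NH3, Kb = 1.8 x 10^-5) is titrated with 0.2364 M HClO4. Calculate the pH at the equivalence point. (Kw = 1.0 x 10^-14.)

n(NH3) = 0.06935 x 0.03462 = 0.002401 mol; V(HClO4) at equivalence = 0.002401/0.2364 = 0.01016 L.
At equivalence the base is fully converted to NH4+; total volume = 0.04478 L, so [NH4+] = 0.002401/0.04478 = 0.05362 M.
Ka(NH4+) = Kw/Kb = 1.0e-14 / 1.8 x 10^-5 = 5.56e-10.
[H^+] = sqrt(Ka x [NH4+]) = sqrt(5.56e-10 x 0.05362) = 5.46e-6 M.
pH = -log(5.46e-6) = 5.26.

5.26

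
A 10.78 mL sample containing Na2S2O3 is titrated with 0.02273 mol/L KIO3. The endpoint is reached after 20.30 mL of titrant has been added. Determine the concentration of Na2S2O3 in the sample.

0.257 M

n(KIO3) = 0.02273 x 0.02030 = 0.0004614 mol.
From the balanced equation, 1 mol KIO3 reacts with 6 mol Na2S2O3, so n(Na2S2O3) = 0.0004614 x 6/1 = 0.002769 mol.
[Na2S2O3] = 0.002769 / 0.01078 L = 0.257 M.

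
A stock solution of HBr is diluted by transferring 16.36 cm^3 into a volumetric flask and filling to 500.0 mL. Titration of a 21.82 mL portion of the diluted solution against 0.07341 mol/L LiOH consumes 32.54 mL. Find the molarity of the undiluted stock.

n(LiOH) = 0.07341 x 0.03254 = 0.002389 mol.
n(HBr) in the aliquot = 0.002389 mol.
[diluted HBr] = 0.002389 / 0.02182 = 0.1095 M.
Dilution factor = 500.0/16.36 = 30.56, so [stock] = 0.1095 x 30.56 = 3.35 M.

3.35 M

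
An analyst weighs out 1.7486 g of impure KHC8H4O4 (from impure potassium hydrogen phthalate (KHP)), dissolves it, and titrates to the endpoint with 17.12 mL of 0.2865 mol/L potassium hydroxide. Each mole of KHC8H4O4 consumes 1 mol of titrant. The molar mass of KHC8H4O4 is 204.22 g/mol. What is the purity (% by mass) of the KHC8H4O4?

57.3%

n(KOH) = 0.2865 x 0.01712 = 0.004905 mol.
n(KHC8H4O4) = 0.004905 / 1 = 0.004905 mol.
mass of KHC8H4O4 = 0.004905 x 204.22 = 1.002 g.
% purity = 1.002 / 1.7486 x 100 = 57.3%.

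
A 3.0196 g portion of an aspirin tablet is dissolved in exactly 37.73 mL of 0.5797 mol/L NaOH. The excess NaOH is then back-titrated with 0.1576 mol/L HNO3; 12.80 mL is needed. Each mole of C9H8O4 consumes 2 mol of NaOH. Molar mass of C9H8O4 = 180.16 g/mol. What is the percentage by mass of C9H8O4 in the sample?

Total n(NaOH) added = 0.5797 x 0.03773 = 0.02187 mol.
n(HNO3) used = 0.1576 x 0.01280 = 0.002017 mol, which equals the excess n(NaOH).
So n(NaOH) consumed by the sample = 0.02187 - 0.002017 = 0.01985 mol.
n(C9H8O4) = 0.01985 / 2 = 0.009927 mol.
mass C9H8O4 = 0.009927 x 180.16 = 1.789 g, so %C9H8O4 = 1.789/3.0196 x 100 = 59.2%.

59.2%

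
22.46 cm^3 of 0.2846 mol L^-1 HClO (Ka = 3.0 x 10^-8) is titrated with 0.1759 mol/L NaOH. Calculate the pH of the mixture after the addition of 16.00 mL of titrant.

7.42

Initial n(HClO) = 0.2846 x 0.02246 = 0.006392 mol.
n(NaOH) added = 0.1759 x 0.01600 = 0.002814 mol, converting that many moles of HClO to ClO-.
Remaining n(HClO) = 0.003578 mol; n(ClO-) = 0.002814 mol.
By Henderson-Hasselbalch, pH = pKa + log([A^-]/[HA]) = 7.52 + log(0.002814/0.003578) = 7.52 + (-0.10) = 7.42.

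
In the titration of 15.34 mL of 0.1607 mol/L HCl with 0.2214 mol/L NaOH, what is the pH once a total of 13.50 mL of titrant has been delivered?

n(acid) = 0.1607 x 0.01534 = 0.002465 mol; n(NaOH) added = 0.2214 x 0.01350 = 0.002989 mol.
Base is in excess by 0.002989 - 0.002465 = 0.0005238 mol in a total volume of 0.02884 L.
[OH^-] = 0.0005238/0.02884 = 0.01816 M, so pOH = 1.74 and pH = 14.00 - 1.74 = 12.26.

12.26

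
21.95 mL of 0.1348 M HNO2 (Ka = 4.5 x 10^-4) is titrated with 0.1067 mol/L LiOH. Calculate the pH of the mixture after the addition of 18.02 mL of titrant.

Initial n(HNO2) = 0.1348 x 0.02195 = 0.002959 mol.
n(LiOH) added = 0.1067 x 0.01802 = 0.001923 mol, converting that many moles of HNO2 to NO2-.
Remaining n(HNO2) = 0.001036 mol; n(NO2-) = 0.001923 mol.
By Henderson-Hasselbalch, pH = pKa + log([A^-]/[HA]) = 3.35 + log(0.001923/0.001036) = 3.35 + (+0.27) = 3.62.

3.62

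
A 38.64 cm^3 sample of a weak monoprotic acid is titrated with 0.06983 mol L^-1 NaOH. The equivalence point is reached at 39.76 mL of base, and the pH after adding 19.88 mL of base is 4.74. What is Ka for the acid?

19.88 mL is half of the equivalence volume, so this is the half-equivalence point where [HA] = [A^-].
At half-equivalence pH = pKa, so pKa = 4.74.
Ka = 10^(-4.74) = 1.8 x 10^-5.

1.8 x 10^-5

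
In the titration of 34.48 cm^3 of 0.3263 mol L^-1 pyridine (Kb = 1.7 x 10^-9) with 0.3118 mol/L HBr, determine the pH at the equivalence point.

3.01

n(C5H5N) = 0.3263 x 0.03448 = 0.01125 mol; V(HBr) at equivalence = 0.01125/0.3118 = 0.03608 L.
At equivalence the base is fully converted to C5H5NH+; total volume = 0.07056 L, so [C5H5NH+] = 0.01125/0.07056 = 0.1594 M.
Ka(C5H5NH+) = Kw/Kb = 1.0e-14 / 1.7 x 10^-9 = 5.88e-6.
[H^+] = sqrt(Ka x [C5H5NH+]) = sqrt(5.88e-6 x 0.1594) = 0.000968 M.
pH = -log(0.000968) = 3.01.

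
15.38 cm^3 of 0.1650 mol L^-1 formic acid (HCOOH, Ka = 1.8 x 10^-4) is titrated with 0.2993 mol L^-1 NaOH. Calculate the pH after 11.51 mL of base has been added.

12.53

n(acid) = 0.1650 x 0.01538 = 0.002538 mol; n(NaOH) added = 0.2993 x 0.01151 = 0.003445 mol.
Base is in excess by 0.003445 - 0.002538 = 0.0009072 mol in a total volume of 0.02689 L.
[OH^-] = 0.0009072/0.02689 = 0.03374 M, so pOH = 1.47 and pH = 14.00 - 1.47 = 12.53.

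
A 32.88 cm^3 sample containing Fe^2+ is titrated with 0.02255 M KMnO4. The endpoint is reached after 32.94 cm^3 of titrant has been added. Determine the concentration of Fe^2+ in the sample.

0.113 M

n(KMnO4) = 0.02255 x 0.03294 = 0.0007428 mol.
From the balanced equation, 1 mol KMnO4 reacts with 5 mol Fe^2+, so n(Fe^2+) = 0.0007428 x 5/1 = 0.003714 mol.
[Fe^2+] = 0.003714 / 0.03288 L = 0.113 M.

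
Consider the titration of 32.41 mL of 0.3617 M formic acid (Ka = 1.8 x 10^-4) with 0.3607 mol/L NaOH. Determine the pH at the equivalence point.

n(HCOOH) = 0.3617 x 0.03241 = 0.01172 mol; V(NaOH) at equivalence = 0.01172/0.3607 = 0.03250 L.
At equivalence all the acid is converted to HCOO-; total volume = 0.03241 + 0.03250 = 0.06491 L, so [HCOO-] = 0.01172/0.06491 = 0.1806 M.
Kb = Kw/Ka = 1.0e-14 / 1.8 x 10^-4 = 5.56e-11.
[OH^-] = sqrt(Kb x [HCOO-]) = sqrt(5.56e-11 x 0.1806) = 3.17e-6 M.
pOH = 5.50, so pH = 14.00 - 5.50 = 8.50.

8.50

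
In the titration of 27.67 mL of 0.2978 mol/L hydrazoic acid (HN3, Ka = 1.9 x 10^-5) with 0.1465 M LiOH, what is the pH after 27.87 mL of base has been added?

4.71

Initial n(HN3) = 0.2978 x 0.02767 = 0.008240 mol.
n(LiOH) added = 0.1465 x 0.02787 = 0.004083 mol, converting that many moles of HN3 to N3-.
Remaining n(HN3) = 0.004157 mol; n(N3-) = 0.004083 mol.
By Henderson-Hasselbalch, pH = pKa + log([A^-]/[HA]) = 4.72 + log(0.004083/0.004157) = 4.72 + (-0.01) = 4.71.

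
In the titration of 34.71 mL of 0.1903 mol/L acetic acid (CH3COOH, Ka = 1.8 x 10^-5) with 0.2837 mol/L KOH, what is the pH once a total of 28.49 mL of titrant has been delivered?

12.37

n(acid) = 0.1903 x 0.03471 = 0.006605 mol; n(KOH) added = 0.2837 x 0.02849 = 0.008083 mol.
Base is in excess by 0.008083 - 0.006605 = 0.001477 mol in a total volume of 0.06320 L.
[OH^-] = 0.001477/0.06320 = 0.02338 M, so pOH = 1.63 and pH = 14.00 - 1.63 = 12.37.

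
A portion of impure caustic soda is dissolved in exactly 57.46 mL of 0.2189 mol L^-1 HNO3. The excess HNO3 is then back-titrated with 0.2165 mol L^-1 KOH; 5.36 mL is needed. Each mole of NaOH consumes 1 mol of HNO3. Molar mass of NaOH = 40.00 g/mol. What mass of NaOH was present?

0.457 g

Total n(HNO3) added = 0.2189 x 0.05746 = 0.01258 mol.
n(KOH) used = 0.2165 x 0.005360 = 0.001160 mol, which equals the excess n(HNO3).
So n(HNO3) consumed by the sample = 0.01258 - 0.001160 = 0.01142 mol.
n(NaOH) = 0.01142 / 1 = 0.01142 mol.
mass = 0.01142 mol x 40.00 g/mol = 0.457 g.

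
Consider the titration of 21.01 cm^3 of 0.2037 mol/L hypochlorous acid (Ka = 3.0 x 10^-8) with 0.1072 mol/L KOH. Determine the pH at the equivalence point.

n(HClO) = 0.2037 x 0.02101 = 0.004280 mol; V(KOH) at equivalence = 0.004280/0.1072 = 0.03992 L.
At equivalence all the acid is converted to ClO-; total volume = 0.02101 + 0.03992 = 0.06093 L, so [ClO-] = 0.004280/0.06093 = 0.07024 M.
Kb = Kw/Ka = 1.0e-14 / 3.0 x 10^-8 = 3.33e-7.
[OH^-] = sqrt(Kb x [ClO-]) = sqrt(3.33e-7 x 0.07024) = 0.000153 M.
pOH = 3.82, so pH = 14.00 - 3.82 = 10.18.

10.18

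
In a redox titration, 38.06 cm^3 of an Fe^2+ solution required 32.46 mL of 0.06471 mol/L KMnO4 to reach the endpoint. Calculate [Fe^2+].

n(KMnO4) = 0.06471 x 0.03246 = 0.002100 mol.
From the balanced equation, 1 mol KMnO4 reacts with 5 mol Fe^2+, so n(Fe^2+) = 0.002100 x 5/1 = 0.01050 mol.
[Fe^2+] = 0.01050 / 0.03806 L = 0.276 M.

0.276 M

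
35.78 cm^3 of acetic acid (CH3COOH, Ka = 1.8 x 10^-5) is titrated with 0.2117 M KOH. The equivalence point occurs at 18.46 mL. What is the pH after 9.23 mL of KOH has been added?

4.74

9.23 mL is exactly half the equivalence volume (18.46/2), i.e. the half-equivalence point.
There, n(HA) = n(A^-), so pH = pKa = -log(1.8 x 10^-5) = 4.74.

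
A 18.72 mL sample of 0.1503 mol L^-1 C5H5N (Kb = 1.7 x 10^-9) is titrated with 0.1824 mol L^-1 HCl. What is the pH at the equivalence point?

3.16

n(C5H5N) = 0.1503 x 0.01872 = 0.002814 mol; V(HCl) at equivalence = 0.002814/0.1824 = 0.01543 L.
At equivalence the base is fully converted to C5H5NH+; total volume = 0.03415 L, so [C5H5NH+] = 0.002814/0.03415 = 0.08240 M.
Ka(C5H5NH+) = Kw/Kb = 1.0e-14 / 1.7 x 10^-9 = 5.88e-6.
[H^+] = sqrt(Ka x [C5H5NH+]) = sqrt(5.88e-6 x 0.08240) = 0.000696 M.
pH = -log(0.000696) = 3.16.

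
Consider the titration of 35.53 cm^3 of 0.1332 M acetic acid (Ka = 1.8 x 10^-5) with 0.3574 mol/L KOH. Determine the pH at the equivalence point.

8.87

n(CH3COOH) = 0.1332 x 0.03553 = 0.004733 mol; V(KOH) at equivalence = 0.004733/0.3574 = 0.01324 L.
At equivalence all the acid is converted to CH3COO-; total volume = 0.03553 + 0.01324 = 0.04877 L, so [CH3COO-] = 0.004733/0.04877 = 0.09704 M.
Kb = Kw/Ka = 1.0e-14 / 1.8 x 10^-5 = 5.56e-10.
[OH^-] = sqrt(Kb x [CH3COO-]) = sqrt(5.56e-10 x 0.09704) = 7.34e-6 M.
pOH = 5.13, so pH = 14.00 - 5.13 = 8.87.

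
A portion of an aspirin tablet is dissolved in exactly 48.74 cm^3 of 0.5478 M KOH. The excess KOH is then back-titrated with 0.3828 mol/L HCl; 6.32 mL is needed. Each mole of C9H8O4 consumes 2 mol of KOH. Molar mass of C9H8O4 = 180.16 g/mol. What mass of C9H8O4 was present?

2.19 g

Total n(KOH) added = 0.5478 x 0.04874 = 0.02670 mol.
n(HCl) used = 0.3828 x 0.006320 = 0.002419 mol, which equals the excess n(KOH).
So n(KOH) consumed by the sample = 0.02670 - 0.002419 = 0.02428 mol.
n(C9H8O4) = 0.02428 / 2 = 0.01214 mol.
mass = 0.01214 mol x 180.16 g/mol = 2.19 g.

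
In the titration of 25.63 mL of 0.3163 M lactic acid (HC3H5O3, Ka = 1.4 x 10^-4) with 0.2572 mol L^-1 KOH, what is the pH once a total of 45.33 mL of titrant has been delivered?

12.70

n(acid) = 0.3163 x 0.02563 = 0.008107 mol; n(KOH) added = 0.2572 x 0.04533 = 0.01166 mol.
Base is in excess by 0.01166 - 0.008107 = 0.003552 mol in a total volume of 0.07096 L.
[OH^-] = 0.003552/0.07096 = 0.05006 M, so pOH = 1.30 and pH = 14.00 - 1.30 = 12.70.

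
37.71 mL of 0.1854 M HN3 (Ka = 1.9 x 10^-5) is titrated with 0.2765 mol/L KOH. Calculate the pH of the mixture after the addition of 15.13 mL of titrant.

4.89

Initial n(HN3) = 0.1854 x 0.03771 = 0.006991 mol.
n(KOH) added = 0.2765 x 0.01513 = 0.004183 mol, converting that many moles of HN3 to N3-.
Remaining n(HN3) = 0.002808 mol; n(N3-) = 0.004183 mol.
By Henderson-Hasselbalch, pH = pKa + log([A^-]/[HA]) = 4.72 + log(0.004183/0.002808) = 4.72 + (+0.17) = 4.89.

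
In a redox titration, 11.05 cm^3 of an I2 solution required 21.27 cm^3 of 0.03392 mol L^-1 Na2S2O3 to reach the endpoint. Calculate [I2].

0.0326 M

n(Na2S2O3) = 0.03392 x 0.02127 = 0.0007215 mol.
From the balanced equation, 2 mol Na2S2O3 reacts with 1 mol I2, so n(I2) = 0.0007215 x 1/2 = 0.0003607 mol.
[I2] = 0.0003607 / 0.01105 L = 0.0326 M.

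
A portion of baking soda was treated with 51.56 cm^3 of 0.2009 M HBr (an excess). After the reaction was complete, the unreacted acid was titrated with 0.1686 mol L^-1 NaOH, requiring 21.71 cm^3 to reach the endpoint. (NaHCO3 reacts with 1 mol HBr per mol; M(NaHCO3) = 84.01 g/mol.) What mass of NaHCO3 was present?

Total n(HBr) added = 0.2009 x 0.05156 = 0.01036 mol.
n(NaOH) used = 0.1686 x 0.02171 = 0.003660 mol, which equals the excess n(HBr).
So n(HBr) consumed by the sample = 0.01036 - 0.003660 = 0.006698 mol.
n(NaHCO3) = 0.006698 / 1 = 0.006698 mol.
mass = 0.006698 mol x 84.01 g/mol = 0.563 g.

0.563 g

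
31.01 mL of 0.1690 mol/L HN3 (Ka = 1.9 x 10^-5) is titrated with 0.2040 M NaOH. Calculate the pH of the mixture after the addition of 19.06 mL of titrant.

Initial n(HN3) = 0.1690 x 0.03101 = 0.005241 mol.
n(NaOH) added = 0.2040 x 0.01906 = 0.003888 mol, converting that many moles of HN3 to N3-.
Remaining n(HN3) = 0.001352 mol; n(N3-) = 0.003888 mol.
By Henderson-Hasselbalch, pH = pKa + log([A^-]/[HA]) = 4.72 + log(0.003888/0.001352) = 4.72 + (+0.46) = 5.18.

5.18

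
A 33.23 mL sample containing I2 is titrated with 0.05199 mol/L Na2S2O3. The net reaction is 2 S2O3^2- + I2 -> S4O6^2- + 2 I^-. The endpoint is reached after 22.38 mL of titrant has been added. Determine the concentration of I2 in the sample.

0.0175 M

n(Na2S2O3) = 0.05199 x 0.02238 = 0.001164 mol.
From the balanced equation, 2 mol Na2S2O3 reacts with 1 mol I2, so n(I2) = 0.001164 x 1/2 = 0.0005818 mol.
[I2] = 0.0005818 / 0.03323 L = 0.0175 M.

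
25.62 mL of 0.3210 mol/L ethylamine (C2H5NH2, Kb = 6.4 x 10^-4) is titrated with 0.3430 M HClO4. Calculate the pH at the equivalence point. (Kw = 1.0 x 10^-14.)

n(C2H5NH2) = 0.3210 x 0.02562 = 0.008224 mol; V(HClO4) at equivalence = 0.008224/0.3430 = 0.02398 L.
At equivalence the base is fully converted to C2H5NH3+; total volume = 0.04960 L, so [C2H5NH3+] = 0.008224/0.04960 = 0.1658 M.
Ka(C2H5NH3+) = Kw/Kb = 1.0e-14 / 6.4 x 10^-4 = 1.56e-11.
[H^+] = sqrt(Ka x [C2H5NH3+]) = sqrt(1.56e-11 x 0.1658) = 1.61e-6 M.
pH = -log(1.61e-6) = 5.79.

5.79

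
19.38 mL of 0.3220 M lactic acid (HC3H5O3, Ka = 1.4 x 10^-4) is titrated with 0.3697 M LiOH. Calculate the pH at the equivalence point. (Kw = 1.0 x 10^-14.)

n(HC3H5O3) = 0.3220 x 0.01938 = 0.006240 mol; V(LiOH) at equivalence = 0.006240/0.3697 = 0.01688 L.
At equivalence all the acid is converted to C3H5O3-; total volume = 0.01938 + 0.01688 = 0.03626 L, so [C3H5O3-] = 0.006240/0.03626 = 0.1721 M.
Kb = Kw/Ka = 1.0e-14 / 1.4 x 10^-4 = 7.14e-11.
[OH^-] = sqrt(Kb x [C3H5O3-]) = sqrt(7.14e-11 x 0.1721) = 3.51e-6 M.
pOH = 5.46, so pH = 14.00 - 5.46 = 8.54.

8.54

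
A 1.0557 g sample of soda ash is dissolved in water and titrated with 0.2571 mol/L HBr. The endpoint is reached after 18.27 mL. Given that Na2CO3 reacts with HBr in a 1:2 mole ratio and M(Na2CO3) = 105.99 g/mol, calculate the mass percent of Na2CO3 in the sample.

n(HBr) = 0.2571 x 0.01827 = 0.004697 mol.
n(Na2CO3) = 0.004697 / 2 = 0.002349 mol.
mass of Na2CO3 = 0.002349 x 105.99 = 0.2489 g.
% purity = 0.2489 / 1.0557 x 100 = 23.6%.

23.6%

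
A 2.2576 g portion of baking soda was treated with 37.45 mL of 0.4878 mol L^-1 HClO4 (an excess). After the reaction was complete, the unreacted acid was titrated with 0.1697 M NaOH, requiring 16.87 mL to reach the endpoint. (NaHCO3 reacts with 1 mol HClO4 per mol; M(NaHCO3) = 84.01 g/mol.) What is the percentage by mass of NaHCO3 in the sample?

Total n(HClO4) added = 0.4878 x 0.03745 = 0.01827 mol.
n(NaOH) used = 0.1697 x 0.01687 = 0.002863 mol, which equals the excess n(HClO4).
So n(HClO4) consumed by the sample = 0.01827 - 0.002863 = 0.01541 mol.
n(NaHCO3) = 0.01541 / 1 = 0.01541 mol.
mass NaHCO3 = 0.01541 x 84.01 = 1.294 g, so %NaHCO3 = 1.294/2.2576 x 100 = 57.3%.

57.3%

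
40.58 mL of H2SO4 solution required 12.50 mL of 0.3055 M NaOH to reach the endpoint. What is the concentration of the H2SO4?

0.0471 M

n(NaOH) delivered = 0.3055 x 0.01250 = 0.003819 mol.
The reaction is 1 H2SO4 + 2 NaOH, so n(H2SO4) = 0.003819 x 1/2 = 0.001909 mol.
[H2SO4] = 0.001909 mol / 0.04058 L = 0.0471 M.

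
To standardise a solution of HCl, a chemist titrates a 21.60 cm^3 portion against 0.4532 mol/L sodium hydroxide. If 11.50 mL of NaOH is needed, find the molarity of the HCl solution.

0.241 M

n(NaOH) delivered = 0.4532 x 0.01150 = 0.005212 mol.
For a 1:1 reaction, n(HCl) = 0.005212 mol.
[HCl] = 0.005212 mol / 0.02160 L = 0.241 M.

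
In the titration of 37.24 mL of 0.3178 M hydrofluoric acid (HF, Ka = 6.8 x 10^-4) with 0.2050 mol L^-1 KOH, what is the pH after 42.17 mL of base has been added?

Initial n(HF) = 0.3178 x 0.03724 = 0.01183 mol.
n(KOH) added = 0.2050 x 0.04217 = 0.008645 mol, converting that many moles of HF to F-.
Remaining n(HF) = 0.003190 mol; n(F-) = 0.008645 mol.
By Henderson-Hasselbalch, pH = pKa + log([A^-]/[HA]) = 3.17 + log(0.008645/0.003190) = 3.17 + (+0.43) = 3.60.

3.60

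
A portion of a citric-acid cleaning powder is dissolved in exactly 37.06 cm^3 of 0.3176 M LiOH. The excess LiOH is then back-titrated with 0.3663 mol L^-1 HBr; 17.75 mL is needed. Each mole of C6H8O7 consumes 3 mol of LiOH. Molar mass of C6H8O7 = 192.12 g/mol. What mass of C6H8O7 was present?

Total n(LiOH) added = 0.3176 x 0.03706 = 0.01177 mol.
n(HBr) used = 0.3663 x 0.01775 = 0.006502 mol, which equals the excess n(LiOH).
So n(LiOH) consumed by the sample = 0.01177 - 0.006502 = 0.005268 mol.
n(C6H8O7) = 0.005268 / 3 = 0.001756 mol.
mass = 0.001756 mol x 192.12 g/mol = 0.337 g.

0.337 g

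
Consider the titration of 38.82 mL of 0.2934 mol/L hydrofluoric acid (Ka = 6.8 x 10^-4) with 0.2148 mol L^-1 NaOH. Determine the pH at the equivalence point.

n(HF) = 0.2934 x 0.03882 = 0.01139 mol; V(NaOH) at equivalence = 0.01139/0.2148 = 0.05303 L.
At equivalence all the acid is converted to F-; total volume = 0.03882 + 0.05303 = 0.09185 L, so [F-] = 0.01139/0.09185 = 0.1240 M.
Kb = Kw/Ka = 1.0e-14 / 6.8 x 10^-4 = 1.47e-11.
[OH^-] = sqrt(Kb x [F-]) = sqrt(1.47e-11 x 0.1240) = 1.35e-6 M.
pOH = 5.87, so pH = 14.00 - 5.87 = 8.13.

8.13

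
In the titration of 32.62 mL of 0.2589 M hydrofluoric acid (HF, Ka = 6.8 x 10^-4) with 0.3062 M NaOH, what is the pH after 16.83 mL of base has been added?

3.36

Initial n(HF) = 0.2589 x 0.03262 = 0.008445 mol.
n(NaOH) added = 0.3062 x 0.01683 = 0.005153 mol, converting that many moles of HF to F-.
Remaining n(HF) = 0.003292 mol; n(F-) = 0.005153 mol.
By Henderson-Hasselbalch, pH = pKa + log([A^-]/[HA]) = 3.17 + log(0.005153/0.003292) = 3.17 + (+0.19) = 3.36.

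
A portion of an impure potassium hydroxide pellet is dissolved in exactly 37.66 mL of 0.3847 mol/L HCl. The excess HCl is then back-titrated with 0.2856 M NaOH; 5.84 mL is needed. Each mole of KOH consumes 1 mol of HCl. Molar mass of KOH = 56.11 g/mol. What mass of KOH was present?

0.719 g

Total n(HCl) added = 0.3847 x 0.03766 = 0.01449 mol.
n(NaOH) used = 0.2856 x 0.005840 = 0.001668 mol, which equals the excess n(HCl).
So n(HCl) consumed by the sample = 0.01449 - 0.001668 = 0.01282 mol.
n(KOH) = 0.01282 / 1 = 0.01282 mol.
mass = 0.01282 mol x 56.11 g/mol = 0.719 g.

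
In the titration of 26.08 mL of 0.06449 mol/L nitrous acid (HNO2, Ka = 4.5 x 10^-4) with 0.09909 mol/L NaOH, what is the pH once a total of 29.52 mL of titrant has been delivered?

12.35

n(acid) = 0.06449 x 0.02608 = 0.001682 mol; n(NaOH) added = 0.09909 x 0.02952 = 0.002925 mol.
Base is in excess by 0.002925 - 0.001682 = 0.001243 mol in a total volume of 0.05560 L.
[OH^-] = 0.001243/0.05560 = 0.02236 M, so pOH = 1.65 and pH = 14.00 - 1.65 = 12.35.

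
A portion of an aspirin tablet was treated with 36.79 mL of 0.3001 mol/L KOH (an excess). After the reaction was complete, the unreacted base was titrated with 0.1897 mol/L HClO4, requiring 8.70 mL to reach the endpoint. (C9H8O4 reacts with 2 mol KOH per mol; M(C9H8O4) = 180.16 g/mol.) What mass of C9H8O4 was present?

0.846 g

Total n(KOH) added = 0.3001 x 0.03679 = 0.01104 mol.
n(HClO4) used = 0.1897 x 0.008700 = 0.001650 mol, which equals the excess n(KOH).
So n(KOH) consumed by the sample = 0.01104 - 0.001650 = 0.009390 mol.
n(C9H8O4) = 0.009390 / 2 = 0.004695 mol.
mass = 0.004695 mol x 180.16 g/mol = 0.846 g.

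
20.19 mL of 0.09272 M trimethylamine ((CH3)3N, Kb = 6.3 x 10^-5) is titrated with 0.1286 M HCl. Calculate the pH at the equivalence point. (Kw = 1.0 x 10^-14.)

5.53

n((CH3)3N) = 0.09272 x 0.02019 = 0.001872 mol; V(HCl) at equivalence = 0.001872/0.1286 = 0.01456 L.
At equivalence the base is fully converted to (CH3)3NH+; total volume = 0.03475 L, so [(CH3)3NH+] = 0.001872/0.03475 = 0.05388 M.
Ka((CH3)3NH+) = Kw/Kb = 1.0e-14 / 6.3 x 10^-5 = 1.59e-10.
[H^+] = sqrt(Ka x [(CH3)3NH+]) = sqrt(1.59e-10 x 0.05388) = 2.92e-6 M.
pH = -log(2.92e-6) = 5.53.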